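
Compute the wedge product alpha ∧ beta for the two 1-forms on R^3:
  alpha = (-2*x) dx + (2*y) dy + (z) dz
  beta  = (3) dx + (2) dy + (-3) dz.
alpha ∧ beta = (-4*x - 6*y) dx ∧ dy + (6*x - 3*z) dx ∧ dz + (-6*y - 2*z) dy ∧ dz

Distribute the wedge, using dx_i ∧ dx_j = -dx_j ∧ dx_i and dx_i ∧ dx_i = 0. For each pair (i, j) with i < j, the coefficient of dx_i ∧ dx_j in alpha ∧ beta is (alpha_i * beta_j - alpha_j * beta_i). Collecting: alpha ∧ beta = (-4*x - 6*y) dx ∧ dy + (6*x - 3*z) dx ∧ dz + (-6*y - 2*z) dy ∧ dz.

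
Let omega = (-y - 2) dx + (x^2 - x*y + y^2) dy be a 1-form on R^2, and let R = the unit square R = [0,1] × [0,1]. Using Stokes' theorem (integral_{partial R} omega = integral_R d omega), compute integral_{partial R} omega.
integral_(partial R) omega = 3/2

Stokes: integral_partial_R omega = integral_R d omega with d omega = (∂Q/∂x - ∂P/∂y) dx ∧ dy.
  ∂Q/∂x = 2*x - y
  ∂P/∂y = -1
  integrand = ∂Q/∂x - ∂P/∂y = 2*x - y + 1.
Integrating over R: integral_0^1 integral_0^1 (2*x - y + 1) dx dy = 3/2.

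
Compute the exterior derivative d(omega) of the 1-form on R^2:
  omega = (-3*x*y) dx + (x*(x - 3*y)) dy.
d(omega) = (5*x - 3*y) dx ∧ dy

For a 1-form omega = sum_i f_i dx_i, the exterior derivative is
  d(omega) = sum_{i < j} (∂f_j/∂x_i - ∂f_i/∂x_j) dx_i ∧ dx_j.
  coefficient of dx ∧ dy: ∂f_2/∂x - ∂f_1/∂y = ∂(x*(x - 3*y))/∂x - ∂(-3*x*y)/∂y = 5*x - 3*y
Assembling: d(omega) = (5*x - 3*y) dx ∧ dy.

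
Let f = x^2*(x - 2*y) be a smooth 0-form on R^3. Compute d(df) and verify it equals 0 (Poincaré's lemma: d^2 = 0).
d(df) = 0

Step 1: df = sum_i (∂f/∂x_i) dx_i = (x*(3*x - 4*y)) dx + (-2*x^2) dy + (0) dz.
Step 2: Apply d again. Using the 1-form formula, the coefficient of dx ∧ dy in d(df) is ∂^2 f/∂x ∂y - ∂^2 f/∂y ∂x = (-4*x) - (-4*x) = 0 (equality of mixed partials for smooth f).
Similarly for dx ∧ dz and dy ∧ dz — all coefficients vanish. So d(df) = 0.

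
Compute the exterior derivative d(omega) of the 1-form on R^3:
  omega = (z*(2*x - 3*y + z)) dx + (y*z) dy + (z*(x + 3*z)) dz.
d(omega) = (3*z) dx ∧ dy + (-2*x + 3*y - z) dx ∧ dz + (-y) dy ∧ dz

For a 1-form omega = sum_i f_i dx_i, the exterior derivative is
  d(omega) = sum_{i < j} (∂f_j/∂x_i - ∂f_i/∂x_j) dx_i ∧ dx_j.
  coefficient of dx ∧ dy: ∂f_2/∂x - ∂f_1/∂y = ∂(y*z)/∂x - ∂(z*(2*x - 3*y + z))/∂y = 3*z
  coefficient of dx ∧ dz: ∂f_3/∂x - ∂f_1/∂z = ∂(z*(x + 3*z))/∂x - ∂(z*(2*x - 3*y + z))/∂z = -2*x + 3*y - z
  coefficient of dy ∧ dz: ∂f_3/∂y - ∂f_2/∂z = ∂(z*(x + 3*z))/∂y - ∂(y*z)/∂z = -y
Assembling: d(omega) = (3*z) dx ∧ dy + (-2*x + 3*y - z) dx ∧ dz + (-y) dy ∧ dz.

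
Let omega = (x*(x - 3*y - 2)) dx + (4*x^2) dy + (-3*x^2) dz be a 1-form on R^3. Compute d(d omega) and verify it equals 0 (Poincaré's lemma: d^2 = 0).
d(d omega) = 0

Step 1: d omega = sum_{i<j} (∂f_j/∂x_i - ∂f_i/∂x_j) dx_i ∧ dx_j:
  coeff of dx ∧ dy: 11*x
  coeff of dx ∧ dz: -6*x
  coeff of dy ∧ dz: 0
Step 2: Apply d again to each 2-form coefficient. The only possible 3-form in R^3 is dx ∧ dy ∧ dz, with coefficient
  ∂(coeff of dy∧dz)/∂x - ∂(coeff of dx∧dz)/∂y + ∂(coeff of dx∧dy)/∂z
  = ∂/∂x (0) - ∂/∂y (-6*x) + ∂/∂z (11*x).
Each of these terms simplifies to sums of mixed partials that cancel in pairs. The result is 0 (by equality of mixed partials for smooth functions — Schwarz / Clairaut).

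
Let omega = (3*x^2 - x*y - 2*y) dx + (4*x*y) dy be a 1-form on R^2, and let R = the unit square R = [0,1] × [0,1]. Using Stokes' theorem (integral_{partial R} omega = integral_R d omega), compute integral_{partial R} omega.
integral_(partial R) omega = 9/2

Stokes: integral_partial_R omega = integral_R d omega with d omega = (∂Q/∂x - ∂P/∂y) dx ∧ dy.
  ∂Q/∂x = 4*y
  ∂P/∂y = -x - 2
  integrand = ∂Q/∂x - ∂P/∂y = x + 4*y + 2.
Integrating over R: integral_0^1 integral_0^1 (x + 4*y + 2) dx dy = 9/2.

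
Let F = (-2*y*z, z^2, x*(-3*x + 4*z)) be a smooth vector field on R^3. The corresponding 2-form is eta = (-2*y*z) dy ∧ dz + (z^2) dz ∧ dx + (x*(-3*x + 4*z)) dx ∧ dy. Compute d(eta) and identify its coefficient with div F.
d(eta) = (4*x) dx ∧ dy ∧ dz; div F = 4*x

For a 2-form in R^3 of the form above, applying d gives a 3-form with coefficient ∂P/∂x + ∂Q/∂y + ∂R/∂z:
  ∂P/∂x = 0
  ∂Q/∂y = 0
  ∂R/∂z = 4*x
Sum = 4*x, which is exactly div F.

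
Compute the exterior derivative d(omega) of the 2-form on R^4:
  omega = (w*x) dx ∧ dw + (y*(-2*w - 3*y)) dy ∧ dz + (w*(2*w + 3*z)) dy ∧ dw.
d(omega) = (-3*w - 2*y) dy ∧ dz ∧ dw

For a 2-form omega = sum_{i<j} g_{ij} dx_i ∧ dx_j, the exterior derivative is
  d(omega) = sum_{i<j} d(g_{ij}) ∧ dx_i ∧ dx_j = sum_{i<j, k} (∂g_{ij}/∂x_k) dx_k ∧ dx_i ∧ dx_j.
Expand each term, using dx_k ∧ dx_i ∧ dx_j = sgn(permutation) dx_{(a)} ∧ dx_{(b)} ∧ dx_{(c)} with (a < b < c) sorted:
  d(y*(-2*w - 3*y)) includes (∂/∂w)(y*(-2*w - 3*y)) dw = (-2*y) dw, which multiplied by dy ∧ dz gives (-2*y) dy ∧ dz ∧ dw
  d(w*(2*w + 3*z)) includes (∂/∂z)(w*(2*w + 3*z)) dz = (3*w) dz, which multiplied by dy ∧ dw gives (-3*w) dy ∧ dz ∧ dw
Collecting like 3-forms: d(omega) = (-3*w - 2*y) dy ∧ dz ∧ dw.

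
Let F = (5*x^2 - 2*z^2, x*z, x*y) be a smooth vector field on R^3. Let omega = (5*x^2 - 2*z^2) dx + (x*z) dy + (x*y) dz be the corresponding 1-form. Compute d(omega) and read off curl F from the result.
d(omega) = (0) dy ∧ dz + (-y - 4*z) dz ∧ dx + (z) dx ∧ dy; curl F = (0, -y - 4*z, z)

d omega = sum_{i<j} (∂f_j/∂x_i - ∂f_i/∂x_j) dx_i ∧ dx_j. Under the identification (dy ∧ dz, dz ∧ dx, dx ∧ dy) ↔ (e_x, e_y, e_z), the coefficients are exactly the components of curl F. Compute:
  ∂R/∂y - ∂Q/∂z = (x) - (x) = 0
  ∂P/∂z - ∂R/∂x = (-4*z) - (y) = -y - 4*z
  ∂Q/∂x - ∂P/∂y = (z) - (0) = z.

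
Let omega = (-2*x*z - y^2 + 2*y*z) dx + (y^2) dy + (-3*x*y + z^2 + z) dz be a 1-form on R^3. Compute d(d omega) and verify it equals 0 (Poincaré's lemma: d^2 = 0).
d(d omega) = 0

Step 1: d omega = sum_{i<j} (∂f_j/∂x_i - ∂f_i/∂x_j) dx_i ∧ dx_j:
  coeff of dx ∧ dy: 2*y - 2*z
  coeff of dx ∧ dz: 2*x - 5*y
  coeff of dy ∧ dz: -3*x
Step 2: Apply d again to each 2-form coefficient. The only possible 3-form in R^3 is dx ∧ dy ∧ dz, with coefficient
  ∂(coeff of dy∧dz)/∂x - ∂(coeff of dx∧dz)/∂y + ∂(coeff of dx∧dy)/∂z
  = ∂/∂x (-3*x) - ∂/∂y (2*x - 5*y) + ∂/∂z (2*y - 2*z).
Each of these terms simplifies to sums of mixed partials that cancel in pairs. The result is 0 (by equality of mixed partials for smooth functions — Schwarz / Clairaut).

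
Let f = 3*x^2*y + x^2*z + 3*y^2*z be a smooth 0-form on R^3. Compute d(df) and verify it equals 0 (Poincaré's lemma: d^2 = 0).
d(df) = 0

Step 1: df = sum_i (∂f/∂x_i) dx_i = (2*x*(3*y + z)) dx + (3*x^2 + 6*y*z) dy + (x^2 + 3*y^2) dz.
Step 2: Apply d again. Using the 1-form formula, the coefficient of dx ∧ dy in d(df) is ∂^2 f/∂x ∂y - ∂^2 f/∂y ∂x = (6*x) - (6*x) = 0 (equality of mixed partials for smooth f).
Similarly for dx ∧ dz and dy ∧ dz — all coefficients vanish. So d(df) = 0.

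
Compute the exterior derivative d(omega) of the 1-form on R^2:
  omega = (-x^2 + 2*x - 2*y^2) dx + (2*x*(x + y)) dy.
d(omega) = (4*x + 6*y) dx ∧ dy

For a 1-form omega = sum_i f_i dx_i, the exterior derivative is
  d(omega) = sum_{i < j} (∂f_j/∂x_i - ∂f_i/∂x_j) dx_i ∧ dx_j.
  coefficient of dx ∧ dy: ∂f_2/∂x - ∂f_1/∂y = ∂(2*x*(x + y))/∂x - ∂(-x^2 + 2*x - 2*y^2)/∂y = 4*x + 6*y
Assembling: d(omega) = (4*x + 6*y) dx ∧ dy.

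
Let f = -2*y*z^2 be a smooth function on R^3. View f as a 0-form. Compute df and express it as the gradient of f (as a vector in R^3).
df = (0) dx + (-2*z^2) dy + (-4*y*z) dz; grad f = (0, -2*z^2, -4*y*z)

For a 0-form f, d f = (∂f/∂x) dx + (∂f/∂y) dy + (∂f/∂z) dz. The components of the vector representation are exactly the entries of grad f in Cartesian coordinates:
  ∂f/∂x = 0
  ∂f/∂y = -2*z^2
  ∂f/∂z = -4*y*z.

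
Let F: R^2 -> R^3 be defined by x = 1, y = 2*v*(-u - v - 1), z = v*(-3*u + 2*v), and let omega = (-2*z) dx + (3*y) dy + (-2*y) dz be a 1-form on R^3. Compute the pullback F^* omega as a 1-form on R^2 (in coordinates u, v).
F^* omega = (4*v*(10*u*v + 3*u + 10*v^2 + 13*v + 3)) dv

Using F^*(f dg) = (f ∘ F) d(g ∘ F), substitute each coordinate x_i by F_i(u, v) in f_i, and replace dx_i by d F_i = (∂F_i/∂u) du + (∂F_i/∂v) dv.
  For the x component: f_1(F) = 2*v*(3*u - 2*v); d F_1 = (0) du + (0) dv
  For the y component: f_2(F) = 6*v*(-u - v - 1); d F_2 = (-2*v) du + (-2*u - 4*v - 2) dv
  For the z component: f_3(F) = 4*v*(u + v + 1); d F_3 = (-3*v) du + (-3*u + 4*v) dv
Combining and collecting du, dv coefficients:
  coeff of du: 0
  coeff of dv: 4*v*(10*u*v + 3*u + 10*v^2 + 13*v + 3)
F^* omega = (4*v*(10*u*v + 3*u + 10*v^2 + 13*v + 3)) dv.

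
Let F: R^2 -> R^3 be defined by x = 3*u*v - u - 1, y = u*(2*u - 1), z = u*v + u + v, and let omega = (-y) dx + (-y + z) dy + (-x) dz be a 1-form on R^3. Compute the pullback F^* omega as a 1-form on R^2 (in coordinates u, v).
F^* omega = (-8*u^3 - 2*u^2*v + 12*u^2 - 3*u*v^2 + 4*u*v - 2*u + 1) du + (-6*u^3 - 3*u^2*v + 4*u^2 - 3*u*v + 2*u + 1) dv

Using F^*(f dg) = (f ∘ F) d(g ∘ F), substitute each coordinate x_i by F_i(u, v) in f_i, and replace dx_i by d F_i = (∂F_i/∂u) du + (∂F_i/∂v) dv.
  For the x component: f_1(F) = u*(1 - 2*u); d F_1 = (3*v - 1) du + (3*u) dv
  For the y component: f_2(F) = -2*u^2 + u*v + 2*u + v; d F_2 = (4*u - 1) du + (0) dv
  For the z component: f_3(F) = -3*u*v + u + 1; d F_3 = (v + 1) du + (u + 1) dv
Combining and collecting du, dv coefficients:
  coeff of du: -8*u^3 - 2*u^2*v + 12*u^2 - 3*u*v^2 + 4*u*v - 2*u + 1
  coeff of dv: -6*u^3 - 3*u^2*v + 4*u^2 - 3*u*v + 2*u + 1
F^* omega = (-8*u^3 - 2*u^2*v + 12*u^2 - 3*u*v^2 + 4*u*v - 2*u + 1) du + (-6*u^3 - 3*u^2*v + 4*u^2 - 3*u*v + 2*u + 1) dv.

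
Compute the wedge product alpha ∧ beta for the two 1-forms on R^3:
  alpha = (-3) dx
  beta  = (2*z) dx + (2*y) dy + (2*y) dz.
alpha ∧ beta = (-6*y) dx ∧ dy + (-6*y) dx ∧ dz

Distribute the wedge, using dx_i ∧ dx_j = -dx_j ∧ dx_i and dx_i ∧ dx_i = 0. For each pair (i, j) with i < j, the coefficient of dx_i ∧ dx_j in alpha ∧ beta is (alpha_i * beta_j - alpha_j * beta_i). Collecting: alpha ∧ beta = (-6*y) dx ∧ dy + (-6*y) dx ∧ dz.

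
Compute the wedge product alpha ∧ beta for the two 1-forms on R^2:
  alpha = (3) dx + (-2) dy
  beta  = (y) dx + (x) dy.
alpha ∧ beta = (3*x + 2*y) dx ∧ dy

Distribute the wedge, using dx_i ∧ dx_j = -dx_j ∧ dx_i and dx_i ∧ dx_i = 0. For each pair (i, j) with i < j, the coefficient of dx_i ∧ dx_j in alpha ∧ beta is (alpha_i * beta_j - alpha_j * beta_i). Collecting: alpha ∧ beta = (3*x + 2*y) dx ∧ dy.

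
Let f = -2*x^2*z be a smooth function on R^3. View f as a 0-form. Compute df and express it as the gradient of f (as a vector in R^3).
df = (-4*x*z) dx + (0) dy + (-2*x^2) dz; grad f = (-4*x*z, 0, -2*x^2)

For a 0-form f, d f = (∂f/∂x) dx + (∂f/∂y) dy + (∂f/∂z) dz. The components of the vector representation are exactly the entries of grad f in Cartesian coordinates:
  ∂f/∂x = -4*x*z
  ∂f/∂y = 0
  ∂f/∂z = -2*x^2.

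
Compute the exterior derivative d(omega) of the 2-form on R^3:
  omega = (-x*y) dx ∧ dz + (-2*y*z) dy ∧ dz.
d(omega) = (x) dx ∧ dy ∧ dz

For a 2-form omega = sum_{i<j} g_{ij} dx_i ∧ dx_j, the exterior derivative is
  d(omega) = sum_{i<j} d(g_{ij}) ∧ dx_i ∧ dx_j = sum_{i<j, k} (∂g_{ij}/∂x_k) dx_k ∧ dx_i ∧ dx_j.
Expand each term, using dx_k ∧ dx_i ∧ dx_j = sgn(permutation) dx_{(a)} ∧ dx_{(b)} ∧ dx_{(c)} with (a < b < c) sorted:
  d(-x*y) includes (∂/∂y)(-x*y) dy = (-x) dy, which multiplied by dx ∧ dz gives (x) dx ∧ dy ∧ dz
Collecting like 3-forms: d(omega) = (x) dx ∧ dy ∧ dz.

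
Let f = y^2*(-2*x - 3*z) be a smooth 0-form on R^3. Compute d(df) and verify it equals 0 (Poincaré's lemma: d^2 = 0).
d(df) = 0

Step 1: df = sum_i (∂f/∂x_i) dx_i = (-2*y^2) dx + (2*y*(-2*x - 3*z)) dy + (-3*y^2) dz.
Step 2: Apply d again. Using the 1-form formula, the coefficient of dx ∧ dy in d(df) is ∂^2 f/∂x ∂y - ∂^2 f/∂y ∂x = (-4*y) - (-4*y) = 0 (equality of mixed partials for smooth f).
Similarly for dx ∧ dz and dy ∧ dz — all coefficients vanish. So d(df) = 0.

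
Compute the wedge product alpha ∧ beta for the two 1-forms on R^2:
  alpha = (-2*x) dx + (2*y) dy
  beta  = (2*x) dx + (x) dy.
alpha ∧ beta = (-2*x*(x + 2*y)) dx ∧ dy

Distribute the wedge, using dx_i ∧ dx_j = -dx_j ∧ dx_i and dx_i ∧ dx_i = 0. For each pair (i, j) with i < j, the coefficient of dx_i ∧ dx_j in alpha ∧ beta is (alpha_i * beta_j - alpha_j * beta_i). Collecting: alpha ∧ beta = (-2*x*(x + 2*y)) dx ∧ dy.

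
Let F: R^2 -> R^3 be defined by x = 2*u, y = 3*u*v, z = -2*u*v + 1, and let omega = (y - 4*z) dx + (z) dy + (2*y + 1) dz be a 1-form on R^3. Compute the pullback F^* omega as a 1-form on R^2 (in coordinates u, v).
F^* omega = (-18*u*v^2 + 22*u*v + v - 8) du + (u*(-18*u*v + 1)) dv

Using F^*(f dg) = (f ∘ F) d(g ∘ F), substitute each coordinate x_i by F_i(u, v) in f_i, and replace dx_i by d F_i = (∂F_i/∂u) du + (∂F_i/∂v) dv.
  For the x component: f_1(F) = 11*u*v - 4; d F_1 = (2) du + (0) dv
  For the y component: f_2(F) = -2*u*v + 1; d F_2 = (3*v) du + (3*u) dv
  For the z component: f_3(F) = 6*u*v + 1; d F_3 = (-2*v) du + (-2*u) dv
Combining and collecting du, dv coefficients:
  coeff of du: -18*u*v^2 + 22*u*v + v - 8
  coeff of dv: u*(-18*u*v + 1)
F^* omega = (-18*u*v^2 + 22*u*v + v - 8) du + (u*(-18*u*v + 1)) dv.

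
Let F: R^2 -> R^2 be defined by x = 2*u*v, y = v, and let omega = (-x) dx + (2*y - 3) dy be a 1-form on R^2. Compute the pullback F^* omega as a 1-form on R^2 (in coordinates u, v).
F^* omega = (-4*u*v^2) du + (-4*u^2*v + 2*v - 3) dv

Using F^*(f dg) = (f ∘ F) d(g ∘ F), substitute each coordinate x_i by F_i(u, v) in f_i, and replace dx_i by d F_i = (∂F_i/∂u) du + (∂F_i/∂v) dv.
  For the x component: f_1(F) = -2*u*v; d F_1 = (2*v) du + (2*u) dv
  For the y component: f_2(F) = 2*v - 3; d F_2 = (0) du + (1) dv
Combining and collecting du, dv coefficients:
  coeff of du: -4*u*v^2
  coeff of dv: -4*u^2*v + 2*v - 3
F^* omega = (-4*u*v^2) du + (-4*u^2*v + 2*v - 3) dv.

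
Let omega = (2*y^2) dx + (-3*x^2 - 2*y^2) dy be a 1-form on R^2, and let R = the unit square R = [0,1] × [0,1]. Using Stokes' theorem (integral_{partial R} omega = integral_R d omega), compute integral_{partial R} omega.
integral_(partial R) omega = -5

Stokes: integral_partial_R omega = integral_R d omega with d omega = (∂Q/∂x - ∂P/∂y) dx ∧ dy.
  ∂Q/∂x = -6*x
  ∂P/∂y = 4*y
  integrand = ∂Q/∂x - ∂P/∂y = -6*x - 4*y.
Integrating over R: integral_0^1 integral_0^1 (-6*x - 4*y) dx dy = -5.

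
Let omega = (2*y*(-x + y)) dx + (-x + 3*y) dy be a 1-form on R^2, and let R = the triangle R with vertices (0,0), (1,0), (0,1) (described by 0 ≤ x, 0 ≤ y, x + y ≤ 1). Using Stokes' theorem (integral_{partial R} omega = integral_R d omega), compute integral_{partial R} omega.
integral_(partial R) omega = -5/6

Stokes: integral_partial_R omega = integral_R d omega with d omega = (∂Q/∂x - ∂P/∂y) dx ∧ dy.
  ∂Q/∂x = -1
  ∂P/∂y = -2*x + 4*y
  integrand = ∂Q/∂x - ∂P/∂y = 2*x - 4*y - 1.
Integrating over R: integral_0^1 integral_0^{1-x} (2*x - 4*y - 1) dy dx = -5/6.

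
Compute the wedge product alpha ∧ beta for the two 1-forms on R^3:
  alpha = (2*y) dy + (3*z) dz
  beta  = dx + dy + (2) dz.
alpha ∧ beta = (-2*y) dx ∧ dy + (4*y - 3*z) dy ∧ dz + (-3*z) dx ∧ dz

Distribute the wedge, using dx_i ∧ dx_j = -dx_j ∧ dx_i and dx_i ∧ dx_i = 0. For each pair (i, j) with i < j, the coefficient of dx_i ∧ dx_j in alpha ∧ beta is (alpha_i * beta_j - alpha_j * beta_i). Collecting: alpha ∧ beta = (-2*y) dx ∧ dy + (4*y - 3*z) dy ∧ dz + (-3*z) dx ∧ dz.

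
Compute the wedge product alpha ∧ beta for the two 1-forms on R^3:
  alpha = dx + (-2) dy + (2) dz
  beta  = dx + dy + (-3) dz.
alpha ∧ beta = (3) dx ∧ dy + (-5) dx ∧ dz + (4) dy ∧ dz

Distribute the wedge, using dx_i ∧ dx_j = -dx_j ∧ dx_i and dx_i ∧ dx_i = 0. For each pair (i, j) with i < j, the coefficient of dx_i ∧ dx_j in alpha ∧ beta is (alpha_i * beta_j - alpha_j * beta_i). Collecting: alpha ∧ beta = (3) dx ∧ dy + (-5) dx ∧ dz + (4) dy ∧ dz.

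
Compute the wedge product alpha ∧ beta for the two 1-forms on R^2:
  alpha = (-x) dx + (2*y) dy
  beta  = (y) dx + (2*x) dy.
alpha ∧ beta = (-2*x^2 - 2*y^2) dx ∧ dy

Distribute the wedge, using dx_i ∧ dx_j = -dx_j ∧ dx_i and dx_i ∧ dx_i = 0. For each pair (i, j) with i < j, the coefficient of dx_i ∧ dx_j in alpha ∧ beta is (alpha_i * beta_j - alpha_j * beta_i). Collecting: alpha ∧ beta = (-2*x^2 - 2*y^2) dx ∧ dy.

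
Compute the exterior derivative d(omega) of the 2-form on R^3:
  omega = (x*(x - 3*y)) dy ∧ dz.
d(omega) = (2*x - 3*y) dx ∧ dy ∧ dz

For a 2-form omega = sum_{i<j} g_{ij} dx_i ∧ dx_j, the exterior derivative is
  d(omega) = sum_{i<j} d(g_{ij}) ∧ dx_i ∧ dx_j = sum_{i<j, k} (∂g_{ij}/∂x_k) dx_k ∧ dx_i ∧ dx_j.
Expand each term, using dx_k ∧ dx_i ∧ dx_j = sgn(permutation) dx_{(a)} ∧ dx_{(b)} ∧ dx_{(c)} with (a < b < c) sorted:
  d(x*(x - 3*y)) includes (∂/∂x)(x*(x - 3*y)) dx = (2*x - 3*y) dx, which multiplied by dy ∧ dz gives (2*x - 3*y) dx ∧ dy ∧ dz
Collecting like 3-forms: d(omega) = (2*x - 3*y) dx ∧ dy ∧ dz.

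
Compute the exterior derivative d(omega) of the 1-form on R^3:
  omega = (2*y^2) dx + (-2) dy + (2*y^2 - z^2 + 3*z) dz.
d(omega) = (-4*y) dx ∧ dy + (4*y) dy ∧ dz

For a 1-form omega = sum_i f_i dx_i, the exterior derivative is
  d(omega) = sum_{i < j} (∂f_j/∂x_i - ∂f_i/∂x_j) dx_i ∧ dx_j.
  coefficient of dx ∧ dy: ∂f_2/∂x - ∂f_1/∂y = ∂(-2)/∂x - ∂(2*y^2)/∂y = -4*y
  coefficient of dy ∧ dz: ∂f_3/∂y - ∂f_2/∂z = ∂(2*y^2 - z^2 + 3*z)/∂y - ∂(-2)/∂z = 4*y
Assembling: d(omega) = (-4*y) dx ∧ dy + (4*y) dy ∧ dz.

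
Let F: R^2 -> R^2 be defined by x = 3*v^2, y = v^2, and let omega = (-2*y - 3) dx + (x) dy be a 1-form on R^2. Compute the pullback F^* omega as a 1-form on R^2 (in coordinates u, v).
F^* omega = (6*v*(-v^2 - 3)) dv

Using F^*(f dg) = (f ∘ F) d(g ∘ F), substitute each coordinate x_i by F_i(u, v) in f_i, and replace dx_i by d F_i = (∂F_i/∂u) du + (∂F_i/∂v) dv.
  For the x component: f_1(F) = -2*v^2 - 3; d F_1 = (0) du + (6*v) dv
  For the y component: f_2(F) = 3*v^2; d F_2 = (0) du + (2*v) dv
Combining and collecting du, dv coefficients:
  coeff of du: 0
  coeff of dv: 6*v*(-v^2 - 3)
F^* omega = (6*v*(-v^2 - 3)) dv.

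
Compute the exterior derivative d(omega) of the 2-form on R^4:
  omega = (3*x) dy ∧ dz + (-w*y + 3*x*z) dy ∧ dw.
d(omega) = (3) dx ∧ dy ∧ dz + (3*z) dx ∧ dy ∧ dw + (-3*x) dy ∧ dz ∧ dw

For a 2-form omega = sum_{i<j} g_{ij} dx_i ∧ dx_j, the exterior derivative is
  d(omega) = sum_{i<j} d(g_{ij}) ∧ dx_i ∧ dx_j = sum_{i<j, k} (∂g_{ij}/∂x_k) dx_k ∧ dx_i ∧ dx_j.
Expand each term, using dx_k ∧ dx_i ∧ dx_j = sgn(permutation) dx_{(a)} ∧ dx_{(b)} ∧ dx_{(c)} with (a < b < c) sorted:
  d(3*x) includes (∂/∂x)(3*x) dx = (3) dx, which multiplied by dy ∧ dz gives (3) dx ∧ dy ∧ dz
  d(-w*y + 3*x*z) includes (∂/∂x)(-w*y + 3*x*z) dx = (3*z) dx, which multiplied by dy ∧ dw gives (3*z) dx ∧ dy ∧ dw
  d(-w*y + 3*x*z) includes (∂/∂z)(-w*y + 3*x*z) dz = (3*x) dz, which multiplied by dy ∧ dw gives (-3*x) dy ∧ dz ∧ dw
Collecting like 3-forms: d(omega) = (3) dx ∧ dy ∧ dz + (3*z) dx ∧ dy ∧ dw + (-3*x) dy ∧ dz ∧ dw.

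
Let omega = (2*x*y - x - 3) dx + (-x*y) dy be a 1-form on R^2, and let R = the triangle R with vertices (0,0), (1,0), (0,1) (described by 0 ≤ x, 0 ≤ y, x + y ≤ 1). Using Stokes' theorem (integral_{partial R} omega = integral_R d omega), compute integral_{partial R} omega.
integral_(partial R) omega = -1/2

Stokes: integral_partial_R omega = integral_R d omega with d omega = (∂Q/∂x - ∂P/∂y) dx ∧ dy.
  ∂Q/∂x = -y
  ∂P/∂y = 2*x
  integrand = ∂Q/∂x - ∂P/∂y = -2*x - y.
Integrating over R: integral_0^1 integral_0^{1-x} (-2*x - y) dy dx = -1/2.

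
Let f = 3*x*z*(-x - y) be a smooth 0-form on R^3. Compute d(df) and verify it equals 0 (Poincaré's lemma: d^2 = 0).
d(df) = 0

Step 1: df = sum_i (∂f/∂x_i) dx_i = (3*z*(-2*x - y)) dx + (-3*x*z) dy + (3*x*(-x - y)) dz.
Step 2: Apply d again. Using the 1-form formula, the coefficient of dx ∧ dy in d(df) is ∂^2 f/∂x ∂y - ∂^2 f/∂y ∂x = (-3*z) - (-3*z) = 0 (equality of mixed partials for smooth f).
Similarly for dx ∧ dz and dy ∧ dz — all coefficients vanish. So d(df) = 0.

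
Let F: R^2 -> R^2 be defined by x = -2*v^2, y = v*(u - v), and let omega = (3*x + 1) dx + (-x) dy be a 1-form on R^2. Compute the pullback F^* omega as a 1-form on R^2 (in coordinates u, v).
F^* omega = (2*v^3) du + (2*v*(u*v + 10*v^2 - 2)) dv

Using F^*(f dg) = (f ∘ F) d(g ∘ F), substitute each coordinate x_i by F_i(u, v) in f_i, and replace dx_i by d F_i = (∂F_i/∂u) du + (∂F_i/∂v) dv.
  For the x component: f_1(F) = 1 - 6*v^2; d F_1 = (0) du + (-4*v) dv
  For the y component: f_2(F) = 2*v^2; d F_2 = (v) du + (u - 2*v) dv
Combining and collecting du, dv coefficients:
  coeff of du: 2*v^3
  coeff of dv: 2*v*(u*v + 10*v^2 - 2)
F^* omega = (2*v^3) du + (2*v*(u*v + 10*v^2 - 2)) dv.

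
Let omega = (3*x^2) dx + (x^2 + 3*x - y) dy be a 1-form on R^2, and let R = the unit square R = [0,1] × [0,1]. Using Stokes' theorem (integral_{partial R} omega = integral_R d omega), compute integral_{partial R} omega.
integral_(partial R) omega = 4

Stokes: integral_partial_R omega = integral_R d omega with d omega = (∂Q/∂x - ∂P/∂y) dx ∧ dy.
  ∂Q/∂x = 2*x + 3
  ∂P/∂y = 0
  integrand = ∂Q/∂x - ∂P/∂y = 2*x + 3.
Integrating over R: integral_0^1 integral_0^1 (2*x + 3) dx dy = 4.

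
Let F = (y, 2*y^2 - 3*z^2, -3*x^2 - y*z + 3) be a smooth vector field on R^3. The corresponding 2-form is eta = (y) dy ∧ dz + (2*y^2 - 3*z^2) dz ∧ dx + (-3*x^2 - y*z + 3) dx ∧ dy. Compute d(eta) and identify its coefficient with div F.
d(eta) = (3*y) dx ∧ dy ∧ dz; div F = 3*y

For a 2-form in R^3 of the form above, applying d gives a 3-form with coefficient ∂P/∂x + ∂Q/∂y + ∂R/∂z:
  ∂P/∂x = 0
  ∂Q/∂y = 4*y
  ∂R/∂z = -y
Sum = 3*y, which is exactly div F.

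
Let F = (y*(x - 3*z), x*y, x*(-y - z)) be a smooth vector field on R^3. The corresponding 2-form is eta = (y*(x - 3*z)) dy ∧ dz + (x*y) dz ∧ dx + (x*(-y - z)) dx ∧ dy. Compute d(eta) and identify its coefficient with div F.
d(eta) = (y) dx ∧ dy ∧ dz; div F = y

For a 2-form in R^3 of the form above, applying d gives a 3-form with coefficient ∂P/∂x + ∂Q/∂y + ∂R/∂z:
  ∂P/∂x = y
  ∂Q/∂y = x
  ∂R/∂z = -x
Sum = y, which is exactly div F.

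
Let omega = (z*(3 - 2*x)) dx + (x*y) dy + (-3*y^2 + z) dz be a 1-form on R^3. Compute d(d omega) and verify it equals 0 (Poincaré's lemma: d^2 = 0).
d(d omega) = 0

Step 1: d omega = sum_{i<j} (∂f_j/∂x_i - ∂f_i/∂x_j) dx_i ∧ dx_j:
  coeff of dx ∧ dy: y
  coeff of dx ∧ dz: 2*x - 3
  coeff of dy ∧ dz: -6*y
Step 2: Apply d again to each 2-form coefficient. The only possible 3-form in R^3 is dx ∧ dy ∧ dz, with coefficient
  ∂(coeff of dy∧dz)/∂x - ∂(coeff of dx∧dz)/∂y + ∂(coeff of dx∧dy)/∂z
  = ∂/∂x (-6*y) - ∂/∂y (2*x - 3) + ∂/∂z (y).
Each of these terms simplifies to sums of mixed partials that cancel in pairs. The result is 0 (by equality of mixed partials for smooth functions — Schwarz / Clairaut).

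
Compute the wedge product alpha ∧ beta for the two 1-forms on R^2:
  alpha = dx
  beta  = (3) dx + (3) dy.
alpha ∧ beta = (3) dx ∧ dy

Distribute the wedge, using dx_i ∧ dx_j = -dx_j ∧ dx_i and dx_i ∧ dx_i = 0. For each pair (i, j) with i < j, the coefficient of dx_i ∧ dx_j in alpha ∧ beta is (alpha_i * beta_j - alpha_j * beta_i). Collecting: alpha ∧ beta = (3) dx ∧ dy.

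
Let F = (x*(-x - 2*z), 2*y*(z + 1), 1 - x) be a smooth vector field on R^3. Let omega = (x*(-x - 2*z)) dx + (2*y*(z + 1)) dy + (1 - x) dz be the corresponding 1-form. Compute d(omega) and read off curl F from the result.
d(omega) = (-2*y) dy ∧ dz + (1 - 2*x) dz ∧ dx + (0) dx ∧ dy; curl F = (-2*y, 1 - 2*x, 0)

d omega = sum_{i<j} (∂f_j/∂x_i - ∂f_i/∂x_j) dx_i ∧ dx_j. Under the identification (dy ∧ dz, dz ∧ dx, dx ∧ dy) ↔ (e_x, e_y, e_z), the coefficients are exactly the components of curl F. Compute:
  ∂R/∂y - ∂Q/∂z = (0) - (2*y) = -2*y
  ∂P/∂z - ∂R/∂x = (-2*x) - (-1) = 1 - 2*x
  ∂Q/∂x - ∂P/∂y = (0) - (0) = 0.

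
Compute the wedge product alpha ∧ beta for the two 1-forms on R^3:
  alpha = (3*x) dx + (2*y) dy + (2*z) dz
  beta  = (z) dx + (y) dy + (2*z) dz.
alpha ∧ beta = (y*(3*x - 2*z)) dx ∧ dy + (2*z*(3*x - z)) dx ∧ dz + (2*y*z) dy ∧ dz

Distribute the wedge, using dx_i ∧ dx_j = -dx_j ∧ dx_i and dx_i ∧ dx_i = 0. For each pair (i, j) with i < j, the coefficient of dx_i ∧ dx_j in alpha ∧ beta is (alpha_i * beta_j - alpha_j * beta_i). Collecting: alpha ∧ beta = (y*(3*x - 2*z)) dx ∧ dy + (2*z*(3*x - z)) dx ∧ dz + (2*y*z) dy ∧ dz.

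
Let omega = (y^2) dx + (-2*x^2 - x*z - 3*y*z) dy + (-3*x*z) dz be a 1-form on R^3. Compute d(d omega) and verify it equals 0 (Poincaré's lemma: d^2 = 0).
d(d omega) = 0

Step 1: d omega = sum_{i<j} (∂f_j/∂x_i - ∂f_i/∂x_j) dx_i ∧ dx_j:
  coeff of dx ∧ dy: -4*x - 2*y - z
  coeff of dx ∧ dz: -3*z
  coeff of dy ∧ dz: x + 3*y
Step 2: Apply d again to each 2-form coefficient. The only possible 3-form in R^3 is dx ∧ dy ∧ dz, with coefficient
  ∂(coeff of dy∧dz)/∂x - ∂(coeff of dx∧dz)/∂y + ∂(coeff of dx∧dy)/∂z
  = ∂/∂x (x + 3*y) - ∂/∂y (-3*z) + ∂/∂z (-4*x - 2*y - z).
Each of these terms simplifies to sums of mixed partials that cancel in pairs. The result is 0 (by equality of mixed partials for smooth functions — Schwarz / Clairaut).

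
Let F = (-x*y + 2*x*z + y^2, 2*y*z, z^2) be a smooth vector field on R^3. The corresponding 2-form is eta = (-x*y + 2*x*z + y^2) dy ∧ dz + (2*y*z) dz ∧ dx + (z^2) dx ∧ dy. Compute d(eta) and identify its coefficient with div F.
d(eta) = (-y + 6*z) dx ∧ dy ∧ dz; div F = -y + 6*z

For a 2-form in R^3 of the form above, applying d gives a 3-form with coefficient ∂P/∂x + ∂Q/∂y + ∂R/∂z:
  ∂P/∂x = -y + 2*z
  ∂Q/∂y = 2*z
  ∂R/∂z = 2*z
Sum = -y + 6*z, which is exactly div F.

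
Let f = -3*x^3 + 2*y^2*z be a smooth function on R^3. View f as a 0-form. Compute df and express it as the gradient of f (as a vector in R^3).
df = (-9*x^2) dx + (4*y*z) dy + (2*y^2) dz; grad f = (-9*x^2, 4*y*z, 2*y^2)

For a 0-form f, d f = (∂f/∂x) dx + (∂f/∂y) dy + (∂f/∂z) dz. The components of the vector representation are exactly the entries of grad f in Cartesian coordinates:
  ∂f/∂x = -9*x^2
  ∂f/∂y = 4*y*z
  ∂f/∂z = 2*y^2.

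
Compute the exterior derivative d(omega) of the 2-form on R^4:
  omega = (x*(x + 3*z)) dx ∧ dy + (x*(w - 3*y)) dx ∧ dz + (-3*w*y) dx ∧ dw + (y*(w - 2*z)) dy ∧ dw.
d(omega) = (6*x) dx ∧ dy ∧ dz + (x) dx ∧ dz ∧ dw + (3*w) dx ∧ dy ∧ dw + (2*y) dy ∧ dz ∧ dw

For a 2-form omega = sum_{i<j} g_{ij} dx_i ∧ dx_j, the exterior derivative is
  d(omega) = sum_{i<j} d(g_{ij}) ∧ dx_i ∧ dx_j = sum_{i<j, k} (∂g_{ij}/∂x_k) dx_k ∧ dx_i ∧ dx_j.
Expand each term, using dx_k ∧ dx_i ∧ dx_j = sgn(permutation) dx_{(a)} ∧ dx_{(b)} ∧ dx_{(c)} with (a < b < c) sorted:
  d(x*(x + 3*z)) includes (∂/∂z)(x*(x + 3*z)) dz = (3*x) dz, which multiplied by dx ∧ dy gives (3*x) dx ∧ dy ∧ dz
  d(x*(w - 3*y)) includes (∂/∂y)(x*(w - 3*y)) dy = (-3*x) dy, which multiplied by dx ∧ dz gives (3*x) dx ∧ dy ∧ dz
  d(x*(w - 3*y)) includes (∂/∂w)(x*(w - 3*y)) dw = (x) dw, which multiplied by dx ∧ dz gives (x) dx ∧ dz ∧ dw
  d(-3*w*y) includes (∂/∂y)(-3*w*y) dy = (-3*w) dy, which multiplied by dx ∧ dw gives (3*w) dx ∧ dy ∧ dw
  d(y*(w - 2*z)) includes (∂/∂z)(y*(w - 2*z)) dz = (-2*y) dz, which multiplied by dy ∧ dw gives (2*y) dy ∧ dz ∧ dw
Collecting like 3-forms: d(omega) = (6*x) dx ∧ dy ∧ dz + (x) dx ∧ dz ∧ dw + (3*w) dx ∧ dy ∧ dw + (2*y) dy ∧ dz ∧ dw.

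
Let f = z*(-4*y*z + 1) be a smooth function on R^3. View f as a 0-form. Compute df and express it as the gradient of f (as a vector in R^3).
df = (0) dx + (-4*z^2) dy + (-8*y*z + 1) dz; grad f = (0, -4*z^2, -8*y*z + 1)

For a 0-form f, d f = (∂f/∂x) dx + (∂f/∂y) dy + (∂f/∂z) dz. The components of the vector representation are exactly the entries of grad f in Cartesian coordinates:
  ∂f/∂x = 0
  ∂f/∂y = -4*z^2
  ∂f/∂z = -8*y*z + 1.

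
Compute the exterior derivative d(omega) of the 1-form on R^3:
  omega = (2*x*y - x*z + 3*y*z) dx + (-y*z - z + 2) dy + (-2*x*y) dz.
d(omega) = (-2*x - 3*z) dx ∧ dy + (x - 5*y) dx ∧ dz + (-2*x + y + 1) dy ∧ dz

For a 1-form omega = sum_i f_i dx_i, the exterior derivative is
  d(omega) = sum_{i < j} (∂f_j/∂x_i - ∂f_i/∂x_j) dx_i ∧ dx_j.
  coefficient of dx ∧ dy: ∂f_2/∂x - ∂f_1/∂y = ∂(-y*z - z + 2)/∂x - ∂(2*x*y - x*z + 3*y*z)/∂y = -2*x - 3*z
  coefficient of dx ∧ dz: ∂f_3/∂x - ∂f_1/∂z = ∂(-2*x*y)/∂x - ∂(2*x*y - x*z + 3*y*z)/∂z = x - 5*y
  coefficient of dy ∧ dz: ∂f_3/∂y - ∂f_2/∂z = ∂(-2*x*y)/∂y - ∂(-y*z - z + 2)/∂z = -2*x + y + 1
Assembling: d(omega) = (-2*x - 3*z) dx ∧ dy + (x - 5*y) dx ∧ dz + (-2*x + y + 1) dy ∧ dz.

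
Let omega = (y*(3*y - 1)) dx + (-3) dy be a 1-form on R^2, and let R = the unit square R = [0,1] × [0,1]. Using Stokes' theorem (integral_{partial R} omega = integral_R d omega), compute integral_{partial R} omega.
integral_(partial R) omega = -2

Stokes: integral_partial_R omega = integral_R d omega with d omega = (∂Q/∂x - ∂P/∂y) dx ∧ dy.
  ∂Q/∂x = 0
  ∂P/∂y = 6*y - 1
  integrand = ∂Q/∂x - ∂P/∂y = 1 - 6*y.
Integrating over R: integral_0^1 integral_0^1 (1 - 6*y) dx dy = -2.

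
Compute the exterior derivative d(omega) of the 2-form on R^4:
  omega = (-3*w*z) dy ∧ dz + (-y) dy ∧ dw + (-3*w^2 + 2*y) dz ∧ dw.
d(omega) = (2 - 3*z) dy ∧ dz ∧ dw

For a 2-form omega = sum_{i<j} g_{ij} dx_i ∧ dx_j, the exterior derivative is
  d(omega) = sum_{i<j} d(g_{ij}) ∧ dx_i ∧ dx_j = sum_{i<j, k} (∂g_{ij}/∂x_k) dx_k ∧ dx_i ∧ dx_j.
Expand each term, using dx_k ∧ dx_i ∧ dx_j = sgn(permutation) dx_{(a)} ∧ dx_{(b)} ∧ dx_{(c)} with (a < b < c) sorted:
  d(-3*w*z) includes (∂/∂w)(-3*w*z) dw = (-3*z) dw, which multiplied by dy ∧ dz gives (-3*z) dy ∧ dz ∧ dw
  d(-3*w^2 + 2*y) includes (∂/∂y)(-3*w^2 + 2*y) dy = (2) dy, which multiplied by dz ∧ dw gives (2) dy ∧ dz ∧ dw
Collecting like 3-forms: d(omega) = (2 - 3*z) dy ∧ dz ∧ dw.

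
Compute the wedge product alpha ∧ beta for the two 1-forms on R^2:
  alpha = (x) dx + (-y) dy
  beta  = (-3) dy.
alpha ∧ beta = (-3*x) dx ∧ dy

Distribute the wedge, using dx_i ∧ dx_j = -dx_j ∧ dx_i and dx_i ∧ dx_i = 0. For each pair (i, j) with i < j, the coefficient of dx_i ∧ dx_j in alpha ∧ beta is (alpha_i * beta_j - alpha_j * beta_i). Collecting: alpha ∧ beta = (-3*x) dx ∧ dy.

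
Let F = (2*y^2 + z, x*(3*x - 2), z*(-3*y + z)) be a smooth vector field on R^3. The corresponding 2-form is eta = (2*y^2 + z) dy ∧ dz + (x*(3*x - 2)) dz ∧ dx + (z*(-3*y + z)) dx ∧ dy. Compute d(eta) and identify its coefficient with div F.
d(eta) = (-3*y + 2*z) dx ∧ dy ∧ dz; div F = -3*y + 2*z

For a 2-form in R^3 of the form above, applying d gives a 3-form with coefficient ∂P/∂x + ∂Q/∂y + ∂R/∂z:
  ∂P/∂x = 0
  ∂Q/∂y = 0
  ∂R/∂z = -3*y + 2*z
Sum = -3*y + 2*z, which is exactly div F.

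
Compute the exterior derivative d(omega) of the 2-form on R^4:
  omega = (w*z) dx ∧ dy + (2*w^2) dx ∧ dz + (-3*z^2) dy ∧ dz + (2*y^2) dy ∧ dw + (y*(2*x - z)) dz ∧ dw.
d(omega) = (w) dx ∧ dy ∧ dz + (z) dx ∧ dy ∧ dw + (4*w + 2*y) dx ∧ dz ∧ dw + (2*x - z) dy ∧ dz ∧ dw

For a 2-form omega = sum_{i<j} g_{ij} dx_i ∧ dx_j, the exterior derivative is
  d(omega) = sum_{i<j} d(g_{ij}) ∧ dx_i ∧ dx_j = sum_{i<j, k} (∂g_{ij}/∂x_k) dx_k ∧ dx_i ∧ dx_j.
Expand each term, using dx_k ∧ dx_i ∧ dx_j = sgn(permutation) dx_{(a)} ∧ dx_{(b)} ∧ dx_{(c)} with (a < b < c) sorted:
  d(w*z) includes (∂/∂z)(w*z) dz = (w) dz, which multiplied by dx ∧ dy gives (w) dx ∧ dy ∧ dz
  d(w*z) includes (∂/∂w)(w*z) dw = (z) dw, which multiplied by dx ∧ dy gives (z) dx ∧ dy ∧ dw
  d(2*w^2) includes (∂/∂w)(2*w^2) dw = (4*w) dw, which multiplied by dx ∧ dz gives (4*w) dx ∧ dz ∧ dw
  d(y*(2*x - z)) includes (∂/∂x)(y*(2*x - z)) dx = (2*y) dx, which multiplied by dz ∧ dw gives (2*y) dx ∧ dz ∧ dw
  d(y*(2*x - z)) includes (∂/∂y)(y*(2*x - z)) dy = (2*x - z) dy, which multiplied by dz ∧ dw gives (2*x - z) dy ∧ dz ∧ dw
Collecting like 3-forms: d(omega) = (w) dx ∧ dy ∧ dz + (z) dx ∧ dy ∧ dw + (4*w + 2*y) dx ∧ dz ∧ dw + (2*x - z) dy ∧ dz ∧ dw.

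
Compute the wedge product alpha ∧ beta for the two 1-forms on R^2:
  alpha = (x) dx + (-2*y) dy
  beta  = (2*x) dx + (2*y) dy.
alpha ∧ beta = (6*x*y) dx ∧ dy

Distribute the wedge, using dx_i ∧ dx_j = -dx_j ∧ dx_i and dx_i ∧ dx_i = 0. For each pair (i, j) with i < j, the coefficient of dx_i ∧ dx_j in alpha ∧ beta is (alpha_i * beta_j - alpha_j * beta_i). Collecting: alpha ∧ beta = (6*x*y) dx ∧ dy.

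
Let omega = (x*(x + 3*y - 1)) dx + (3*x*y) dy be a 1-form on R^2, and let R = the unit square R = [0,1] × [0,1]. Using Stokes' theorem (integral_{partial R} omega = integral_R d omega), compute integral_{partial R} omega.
integral_(partial R) omega = 0

Stokes: integral_partial_R omega = integral_R d omega with d omega = (∂Q/∂x - ∂P/∂y) dx ∧ dy.
  ∂Q/∂x = 3*y
  ∂P/∂y = 3*x
  integrand = ∂Q/∂x - ∂P/∂y = -3*x + 3*y.
Integrating over R: integral_0^1 integral_0^1 (-3*x + 3*y) dx dy = 0.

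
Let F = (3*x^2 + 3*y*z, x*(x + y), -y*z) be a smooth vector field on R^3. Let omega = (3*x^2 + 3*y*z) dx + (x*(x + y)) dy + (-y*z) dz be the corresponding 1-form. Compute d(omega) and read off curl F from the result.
d(omega) = (-z) dy ∧ dz + (3*y) dz ∧ dx + (2*x + y - 3*z) dx ∧ dy; curl F = (-z, 3*y, 2*x + y - 3*z)

d omega = sum_{i<j} (∂f_j/∂x_i - ∂f_i/∂x_j) dx_i ∧ dx_j. Under the identification (dy ∧ dz, dz ∧ dx, dx ∧ dy) ↔ (e_x, e_y, e_z), the coefficients are exactly the components of curl F. Compute:
  ∂R/∂y - ∂Q/∂z = (-z) - (0) = -z
  ∂P/∂z - ∂R/∂x = (3*y) - (0) = 3*y
  ∂Q/∂x - ∂P/∂y = (2*x + y) - (3*z) = 2*x + y - 3*z.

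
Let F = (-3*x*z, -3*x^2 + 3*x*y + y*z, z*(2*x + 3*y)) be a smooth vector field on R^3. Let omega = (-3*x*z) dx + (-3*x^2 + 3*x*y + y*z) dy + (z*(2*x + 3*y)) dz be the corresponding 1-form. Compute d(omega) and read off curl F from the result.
d(omega) = (-y + 3*z) dy ∧ dz + (-3*x - 2*z) dz ∧ dx + (-6*x + 3*y) dx ∧ dy; curl F = (-y + 3*z, -3*x - 2*z, -6*x + 3*y)

d omega = sum_{i<j} (∂f_j/∂x_i - ∂f_i/∂x_j) dx_i ∧ dx_j. Under the identification (dy ∧ dz, dz ∧ dx, dx ∧ dy) ↔ (e_x, e_y, e_z), the coefficients are exactly the components of curl F. Compute:
  ∂R/∂y - ∂Q/∂z = (3*z) - (y) = -y + 3*z
  ∂P/∂z - ∂R/∂x = (-3*x) - (2*z) = -3*x - 2*z
  ∂Q/∂x - ∂P/∂y = (-6*x + 3*y) - (0) = -6*x + 3*y.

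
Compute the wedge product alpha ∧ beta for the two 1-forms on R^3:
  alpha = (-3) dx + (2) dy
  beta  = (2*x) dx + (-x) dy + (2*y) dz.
alpha ∧ beta = (-x) dx ∧ dy + (-6*y) dx ∧ dz + (4*y) dy ∧ dz

Distribute the wedge, using dx_i ∧ dx_j = -dx_j ∧ dx_i and dx_i ∧ dx_i = 0. For each pair (i, j) with i < j, the coefficient of dx_i ∧ dx_j in alpha ∧ beta is (alpha_i * beta_j - alpha_j * beta_i). Collecting: alpha ∧ beta = (-x) dx ∧ dy + (-6*y) dx ∧ dz + (4*y) dy ∧ dz.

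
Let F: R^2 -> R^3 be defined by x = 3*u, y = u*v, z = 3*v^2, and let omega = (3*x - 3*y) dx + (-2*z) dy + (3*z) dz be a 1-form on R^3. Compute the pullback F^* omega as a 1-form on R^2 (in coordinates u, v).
F^* omega = (-9*u*v + 27*u - 6*v^3) du + (6*v^2*(-u + 9*v)) dv

Using F^*(f dg) = (f ∘ F) d(g ∘ F), substitute each coordinate x_i by F_i(u, v) in f_i, and replace dx_i by d F_i = (∂F_i/∂u) du + (∂F_i/∂v) dv.
  For the x component: f_1(F) = 3*u*(3 - v); d F_1 = (3) du + (0) dv
  For the y component: f_2(F) = -6*v^2; d F_2 = (v) du + (u) dv
  For the z component: f_3(F) = 9*v^2; d F_3 = (0) du + (6*v) dv
Combining and collecting du, dv coefficients:
  coeff of du: -9*u*v + 27*u - 6*v^3
  coeff of dv: 6*v^2*(-u + 9*v)
F^* omega = (-9*u*v + 27*u - 6*v^3) du + (6*v^2*(-u + 9*v)) dv.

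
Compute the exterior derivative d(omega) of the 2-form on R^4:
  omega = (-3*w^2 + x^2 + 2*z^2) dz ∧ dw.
d(omega) = (2*x) dx ∧ dz ∧ dw

For a 2-form omega = sum_{i<j} g_{ij} dx_i ∧ dx_j, the exterior derivative is
  d(omega) = sum_{i<j} d(g_{ij}) ∧ dx_i ∧ dx_j = sum_{i<j, k} (∂g_{ij}/∂x_k) dx_k ∧ dx_i ∧ dx_j.
Expand each term, using dx_k ∧ dx_i ∧ dx_j = sgn(permutation) dx_{(a)} ∧ dx_{(b)} ∧ dx_{(c)} with (a < b < c) sorted:
  d(-3*w^2 + x^2 + 2*z^2) includes (∂/∂x)(-3*w^2 + x^2 + 2*z^2) dx = (2*x) dx, which multiplied by dz ∧ dw gives (2*x) dx ∧ dz ∧ dw
Collecting like 3-forms: d(omega) = (2*x) dx ∧ dz ∧ dw.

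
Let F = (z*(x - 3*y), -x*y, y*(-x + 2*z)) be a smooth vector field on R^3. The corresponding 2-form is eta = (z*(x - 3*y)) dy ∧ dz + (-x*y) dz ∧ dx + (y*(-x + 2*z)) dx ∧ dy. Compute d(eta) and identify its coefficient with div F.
d(eta) = (-x + 2*y + z) dx ∧ dy ∧ dz; div F = -x + 2*y + z

For a 2-form in R^3 of the form above, applying d gives a 3-form with coefficient ∂P/∂x + ∂Q/∂y + ∂R/∂z:
  ∂P/∂x = z
  ∂Q/∂y = -x
  ∂R/∂z = 2*y
Sum = -x + 2*y + z, which is exactly div F.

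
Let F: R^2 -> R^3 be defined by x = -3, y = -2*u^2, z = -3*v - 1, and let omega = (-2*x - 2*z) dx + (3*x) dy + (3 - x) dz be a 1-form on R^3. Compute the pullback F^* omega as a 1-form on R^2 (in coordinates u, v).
F^* omega = (36*u) du + (-18) dv

Using F^*(f dg) = (f ∘ F) d(g ∘ F), substitute each coordinate x_i by F_i(u, v) in f_i, and replace dx_i by d F_i = (∂F_i/∂u) du + (∂F_i/∂v) dv.
  For the x component: f_1(F) = 6*v + 8; d F_1 = (0) du + (0) dv
  For the y component: f_2(F) = -9; d F_2 = (-4*u) du + (0) dv
  For the z component: f_3(F) = 6; d F_3 = (0) du + (-3) dv
Combining and collecting du, dv coefficients:
  coeff of du: 36*u
  coeff of dv: -18
F^* omega = (36*u) du + (-18) dv.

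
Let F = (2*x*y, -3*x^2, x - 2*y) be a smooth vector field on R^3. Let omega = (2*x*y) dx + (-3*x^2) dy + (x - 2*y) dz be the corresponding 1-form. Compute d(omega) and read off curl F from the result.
d(omega) = (-2) dy ∧ dz + (-1) dz ∧ dx + (-8*x) dx ∧ dy; curl F = (-2, -1, -8*x)

d omega = sum_{i<j} (∂f_j/∂x_i - ∂f_i/∂x_j) dx_i ∧ dx_j. Under the identification (dy ∧ dz, dz ∧ dx, dx ∧ dy) ↔ (e_x, e_y, e_z), the coefficients are exactly the components of curl F. Compute:
  ∂R/∂y - ∂Q/∂z = (-2) - (0) = -2
  ∂P/∂z - ∂R/∂x = (0) - (1) = -1
  ∂Q/∂x - ∂P/∂y = (-6*x) - (2*x) = -8*x.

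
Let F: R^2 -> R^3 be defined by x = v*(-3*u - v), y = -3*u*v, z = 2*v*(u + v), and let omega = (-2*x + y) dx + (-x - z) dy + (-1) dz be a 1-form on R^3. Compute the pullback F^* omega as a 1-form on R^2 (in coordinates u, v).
F^* omega = (v*(-12*u*v - 3*v^2 - 2)) du + (-12*u^2*v - 9*u*v^2 - 2*u - 4*v^3 - 4*v) dv

Using F^*(f dg) = (f ∘ F) d(g ∘ F), substitute each coordinate x_i by F_i(u, v) in f_i, and replace dx_i by d F_i = (∂F_i/∂u) du + (∂F_i/∂v) dv.
  For the x component: f_1(F) = v*(3*u + 2*v); d F_1 = (-3*v) du + (-3*u - 2*v) dv
  For the y component: f_2(F) = v*(u - v); d F_2 = (-3*v) du + (-3*u) dv
  For the z component: f_3(F) = -1; d F_3 = (2*v) du + (2*u + 4*v) dv
Combining and collecting du, dv coefficients:
  coeff of du: v*(-12*u*v - 3*v^2 - 2)
  coeff of dv: -12*u^2*v - 9*u*v^2 - 2*u - 4*v^3 - 4*v
F^* omega = (v*(-12*u*v - 3*v^2 - 2)) du + (-12*u^2*v - 9*u*v^2 - 2*u - 4*v^3 - 4*v) dv.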